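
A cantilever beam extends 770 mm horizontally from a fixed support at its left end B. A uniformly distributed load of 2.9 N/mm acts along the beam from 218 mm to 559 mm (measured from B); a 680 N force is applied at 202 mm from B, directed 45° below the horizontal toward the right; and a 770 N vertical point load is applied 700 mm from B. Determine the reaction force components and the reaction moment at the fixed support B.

B_x = -480.8 N, B_y = 2240 N, M_B = 1020000 N·mm

Resultant of the distributed load: 2.9 × 341 = 988.9 N at 388.5 mm from B.
ΣF_x = 0: B_x + 680·cos45° = 0 → B_x = -480.8 N.
ΣF_y = 0: B_y − 2.9·341 − 680·sin45° − 770 = 0 → B_y = 2240 N.
ΣM about B: M_B − (2.9·341)·388.5 − 680·sin45°·202 − 770·700 = 0 → M_B = 1020000 N·mm.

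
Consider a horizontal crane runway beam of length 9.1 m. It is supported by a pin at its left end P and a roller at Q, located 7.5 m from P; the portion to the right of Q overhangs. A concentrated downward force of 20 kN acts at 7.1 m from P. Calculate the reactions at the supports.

P_x = 0, P_y = 1.067 kN, Q_y = 18.93 kN

ΣM about P: Q_y·7.5 − 20·7.1 = 0 → Q_y = 142/7.5 = 18.9333 ≈ 18.93 kN.
ΣF_y = 0: P_y + 18.9333 − 20 = 0 → P_y = 1.067 kN.
ΣF_x = 0: no horizontal applied forces, so P_x = 0.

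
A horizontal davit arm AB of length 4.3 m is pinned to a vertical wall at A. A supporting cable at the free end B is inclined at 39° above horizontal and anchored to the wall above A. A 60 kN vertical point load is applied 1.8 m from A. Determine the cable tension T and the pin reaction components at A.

ΣM about A: T·sin39°·4.3 − 60·1.8 = 0 → T = 108/(4.3·0.62932) = 39.9102 ≈ 39.91 kN.
ΣF_x = 0: A_x − T·cos39° = 0 → A_x = 39.9102 × 0.777146 = 31.02 kN.
ΣF_y = 0: A_y + T·sin39° − 60 = 0 → A_y = 60 − 39.9102 × 0.62932 = 34.88 kN.

T = 39.91 kN, A_x = 31.02 kN, A_y = 34.88 kN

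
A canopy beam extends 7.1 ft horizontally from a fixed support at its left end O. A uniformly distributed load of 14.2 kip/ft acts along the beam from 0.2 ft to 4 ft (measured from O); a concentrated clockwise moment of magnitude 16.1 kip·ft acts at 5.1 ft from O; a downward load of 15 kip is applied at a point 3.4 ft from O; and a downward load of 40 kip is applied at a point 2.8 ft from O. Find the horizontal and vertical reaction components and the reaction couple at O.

O_x = 0, O_y = 109.0 kip, M_O = 292.4 kip·ft

Resultant of the distributed load: 14.2 × 3.8 = 53.96 kip at 2.1 ft from O.
ΣF_x = 0: O_x = 0.
ΣF_y = 0: O_y − 14.2·3.8 − 15 − 40 = 0 → O_y = 109.0 kip.
ΣM about O: M_O − (14.2·3.8)·2.1 − 16.1 − 15·3.4 − 40·2.8 = 0 → M_O = 292.4 kip·ft.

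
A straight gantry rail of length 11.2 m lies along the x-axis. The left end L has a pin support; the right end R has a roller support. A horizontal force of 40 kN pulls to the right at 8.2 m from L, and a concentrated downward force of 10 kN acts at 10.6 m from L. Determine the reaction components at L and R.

Moments about L: R_y·11.2 − 10·10.6 = 0 → R_y = 106/11.2 = 9.46429 ≈ 9.464 kN.
ΣF_y = 0: L_y + 9.46429 − 10 = 0 → L_y = 0.5357 kN.
ΣF_x = 0: L_x + 40 = 0 → L_x = -40.00 kN.

L_x = -40.00 kN, L_y = 0.5357 kN, R_y = 9.464 kN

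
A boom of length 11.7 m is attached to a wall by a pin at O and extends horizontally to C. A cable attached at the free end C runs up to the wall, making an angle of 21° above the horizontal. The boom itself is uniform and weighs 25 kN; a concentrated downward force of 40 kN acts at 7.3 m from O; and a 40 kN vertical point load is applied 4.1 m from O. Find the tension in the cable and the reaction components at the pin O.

T = 143.6 kN, O_x = 134.1 kN, O_y = 53.53 kN

ΣM about O: T·sin21°·11.7 − 25·5.85 − 40·7.3 − 40·4.1 = 0 → T = 602.25/(11.7·0.358368) = 143.635 ≈ 143.6 kN.
ΣF_x = 0: O_x − T·cos21° = 0 → O_x = 143.635 × 0.93358 = 134.1 kN.
ΣF_y = 0: O_y + T·sin21° − 25 − 40 − 40 = 0 → O_y = 105 − 143.635 × 0.358368 = 53.53 kN.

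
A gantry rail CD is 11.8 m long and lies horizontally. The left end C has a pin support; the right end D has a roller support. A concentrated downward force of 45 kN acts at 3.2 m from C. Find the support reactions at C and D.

Moments about C: D_y·11.8 − 45·3.2 = 0 → D_y = 144/11.8 = 12.2034 ≈ 12.20 kN.
ΣF_y = 0: C_y + 12.2034 − 45 = 0 → C_y = 32.80 kN.
ΣF_x = 0: no horizontal applied forces, so C_x = 0.

C_x = 0, C_y = 32.80 kN, D_y = 12.20 kN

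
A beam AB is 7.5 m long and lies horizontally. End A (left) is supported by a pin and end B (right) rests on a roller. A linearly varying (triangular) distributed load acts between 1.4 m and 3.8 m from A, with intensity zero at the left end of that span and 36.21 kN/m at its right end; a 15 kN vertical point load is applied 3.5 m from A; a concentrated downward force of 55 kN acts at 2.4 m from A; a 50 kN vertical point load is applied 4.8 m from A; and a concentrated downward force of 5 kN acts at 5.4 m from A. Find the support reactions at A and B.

Resultant of the triangular load: ½ × 36.21 × 2.4 = 43.452 kN, acting at 3 m from A (one-third of the span from the peak).
Taking moments about A: B_y·7.5 − (½·36.21·2.4)·3 − 15·3.5 − 55·2.4 − 50·4.8 − 5·5.4 = 0 → B_y = 581.856/7.5 = 77.5808 ≈ 77.58 kN.
ΣF_y = 0: A_y + 77.5808 − ½·36.21·2.4 − 15 − 55 − 50 − 5 = 0 → A_y = 90.87 kN.
ΣF_x = 0: no horizontal applied forces, so A_x = 0.

A_x = 0, A_y = 90.87 kN, B_y = 77.58 kN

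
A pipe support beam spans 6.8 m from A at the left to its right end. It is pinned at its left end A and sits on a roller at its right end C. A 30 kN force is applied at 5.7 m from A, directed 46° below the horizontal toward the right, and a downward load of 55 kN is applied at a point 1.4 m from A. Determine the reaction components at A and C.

Moments about A: C_y·6.8 − 30·sin46°·5.7 − 55·1.4 = 0 → C_y = 200.007/6.8 = 29.4128 ≈ 29.41 kN.
ΣF_y = 0: A_y + 29.4128 − 30·sin46° − 55 = 0 → A_y = 47.17 kN.
ΣF_x = 0: A_x + 30·cos46° = 0 → A_x = -20.84 kN.

A_x = -20.84 kN, A_y = 47.17 kN, C_y = 29.41 kN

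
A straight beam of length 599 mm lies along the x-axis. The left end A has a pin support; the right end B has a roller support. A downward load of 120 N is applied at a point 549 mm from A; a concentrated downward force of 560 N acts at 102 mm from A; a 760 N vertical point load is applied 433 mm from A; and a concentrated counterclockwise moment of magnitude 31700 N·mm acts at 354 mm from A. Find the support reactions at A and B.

A_x = 0, A_y = 738.2 N, B_y = 701.8 N

Taking moments about A: B_y·599 − 120·549 − 560·102 − 760·433 + 31700 = 0 → B_y = 420380/599 = 701.803 ≈ 701.8 N.
ΣF_y = 0: A_y + 701.803 − 120 − 560 − 760 = 0 → A_y = 738.2 N.
ΣF_x = 0: no horizontal applied forces, so A_x = 0.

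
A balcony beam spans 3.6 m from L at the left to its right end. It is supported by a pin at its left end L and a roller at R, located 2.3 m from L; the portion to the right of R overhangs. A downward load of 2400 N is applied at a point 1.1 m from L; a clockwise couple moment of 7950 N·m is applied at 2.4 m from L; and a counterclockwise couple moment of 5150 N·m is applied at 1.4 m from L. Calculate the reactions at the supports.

L_x = 0, L_y = 34.78 N, R_y = 2365 N

ΣM about L: R_y·2.3 − 2400·1.1 − 7950 + 5150 = 0 → R_y = 5440/2.3 = 2365.22 ≈ 2365 N.
ΣF_y = 0: L_y + 2365.22 − 2400 = 0 → L_y = 34.78 N.
ΣF_x = 0: no horizontal applied forces, so L_x = 0.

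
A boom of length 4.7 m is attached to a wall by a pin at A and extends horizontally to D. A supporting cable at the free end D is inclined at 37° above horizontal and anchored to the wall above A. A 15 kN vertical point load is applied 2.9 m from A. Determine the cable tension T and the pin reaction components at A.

T = 15.38 kN, A_x = 12.28 kN, A_y = 5.745 kN

ΣM about A: T·sin37°·4.7 − 15·2.9 = 0 → T = 43.5/(4.7·0.601815) = 15.379 ≈ 15.38 kN.
ΣF_x = 0: A_x − T·cos37° = 0 → A_x = 15.379 × 0.798636 = 12.28 kN.
ΣF_y = 0: A_y + T·sin37° − 15 = 0 → A_y = 15 − 15.379 × 0.601815 = 5.745 kN.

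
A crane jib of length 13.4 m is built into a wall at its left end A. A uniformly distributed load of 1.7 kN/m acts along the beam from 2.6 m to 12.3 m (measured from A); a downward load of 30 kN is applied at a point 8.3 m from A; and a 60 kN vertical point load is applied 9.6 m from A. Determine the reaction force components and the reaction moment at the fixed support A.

A_x = 0, A_y = 106.5 kN, M_A = 947.9 kN·m

Resultant of the distributed load: 1.7 × 9.7 = 16.49 kN at 7.45 m from A.
ΣF_x = 0: A_x = 0.
ΣF_y = 0: A_y − 1.7·9.7 − 30 − 60 = 0 → A_y = 106.5 kN.
ΣM about A: M_A − (1.7·9.7)·7.45 − 30·8.3 − 60·9.6 = 0 → M_A = 947.9 kN·m.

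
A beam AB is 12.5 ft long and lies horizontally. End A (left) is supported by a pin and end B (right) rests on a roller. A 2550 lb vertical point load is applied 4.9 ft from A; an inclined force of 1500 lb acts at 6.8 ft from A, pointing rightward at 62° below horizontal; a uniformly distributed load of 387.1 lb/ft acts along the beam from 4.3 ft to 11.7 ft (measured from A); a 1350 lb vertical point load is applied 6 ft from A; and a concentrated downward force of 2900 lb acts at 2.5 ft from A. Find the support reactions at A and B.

A_x = -704.2 lb, A_y = 6208 lb, B_y = 4781 lb

Resultant of the distributed load: 387.1 × 7.4 = 2864.54 lb at 8 ft from A.
Moments about A: B_y·12.5 − 2550·4.9 − 1500·sin62°·6.8 − (387.1·7.4)·8 − 1350·6 − 2900·2.5 = 0 → B_y = 59767.4/12.5 = 4781.39 ≈ 4781 lb.
ΣF_y = 0: A_y + 4781.39 − 2550 − 1500·sin62° − 387.1·7.4 − 1350 − 2900 = 0 → A_y = 6208 lb.
ΣF_x = 0: A_x + 1500·cos62° = 0 → A_x = -704.2 lb.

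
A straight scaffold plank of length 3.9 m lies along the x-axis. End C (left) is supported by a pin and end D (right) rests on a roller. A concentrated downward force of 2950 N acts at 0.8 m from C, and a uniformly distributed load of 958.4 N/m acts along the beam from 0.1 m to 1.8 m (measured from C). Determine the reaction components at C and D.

C_x = 0, C_y = 3577 N, D_y = 1002 N

Resultant of the distributed load: 958.4 × 1.7 = 1629.28 N at 0.95 m from C.
Moments about C: D_y·3.9 − 2950·0.8 − (958.4·1.7)·0.95 = 0 → D_y = 3907.816/3.9 = 1002 N.
ΣF_y = 0: C_y + 1002 − 2950 − 958.4·1.7 = 0 → C_y = 3577 N.
ΣF_x = 0: no horizontal applied forces, so C_x = 0.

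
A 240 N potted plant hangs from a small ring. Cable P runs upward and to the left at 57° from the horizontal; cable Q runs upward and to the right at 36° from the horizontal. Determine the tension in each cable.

T_P = 194.4 N, T_Q = 130.9 N

ΣF_x = 0: −T_P·cos57° + T_Q·cos36° = 0 → T_Q = 0.673211·T_P.
ΣF_y = 0: T_P·sin57° + T_Q·sin36° = 240.
Substitute: T_P·(0.838671 + 0.673211·0.587785) = 240 → T_P = 194.43 ≈ 194.4 N.
Then T_Q = 0.673211 × 194.43 = 130.9 N.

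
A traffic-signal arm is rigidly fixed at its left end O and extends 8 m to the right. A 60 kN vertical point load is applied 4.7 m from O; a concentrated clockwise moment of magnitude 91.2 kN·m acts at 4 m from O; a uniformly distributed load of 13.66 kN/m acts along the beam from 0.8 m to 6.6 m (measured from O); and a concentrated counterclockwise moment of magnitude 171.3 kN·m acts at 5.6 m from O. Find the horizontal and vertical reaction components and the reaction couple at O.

O_x = 0, O_y = 139.2 kN, M_O = 495.0 kN·m

Resultant of the distributed load: 13.66 × 5.8 = 79.228 kN at 3.7 m from O.
ΣF_x = 0: O_x = 0.
ΣF_y = 0: O_y − 60 − 13.66·5.8 = 0 → O_y = 139.2 kN.
ΣM about O: M_O − 60·4.7 − 91.2 − (13.66·5.8)·3.7 + 171.3 = 0 → M_O = 495.0 kN·m.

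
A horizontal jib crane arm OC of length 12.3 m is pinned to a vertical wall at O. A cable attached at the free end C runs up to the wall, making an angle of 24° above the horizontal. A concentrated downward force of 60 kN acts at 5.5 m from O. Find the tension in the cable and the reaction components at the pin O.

T = 65.96 kN, O_x = 60.26 kN, O_y = 33.17 kN

ΣM about O: T·sin24°·12.3 − 60·5.5 = 0 → T = 330/(12.3·0.406737) = 65.9622 ≈ 65.96 kN.
ΣF_x = 0: O_x − T·cos24° = 0 → O_x = 65.9622 × 0.913545 = 60.26 kN.
ΣF_y = 0: O_y + T·sin24° − 60 = 0 → O_y = 60 − 65.9622 × 0.406737 = 33.17 kN.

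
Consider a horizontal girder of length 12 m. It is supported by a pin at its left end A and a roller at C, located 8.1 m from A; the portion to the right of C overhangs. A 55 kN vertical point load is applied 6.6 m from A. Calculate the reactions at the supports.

Taking moments about A: C_y·8.1 − 55·6.6 = 0 → C_y = 363/8.1 = 44.8148 ≈ 44.81 kN.
ΣF_y = 0: A_y + 44.8148 − 55 = 0 → A_y = 10.19 kN.
ΣF_x = 0: no horizontal applied forces, so A_x = 0.

A_x = 0, A_y = 10.19 kN, C_y = 44.81 kN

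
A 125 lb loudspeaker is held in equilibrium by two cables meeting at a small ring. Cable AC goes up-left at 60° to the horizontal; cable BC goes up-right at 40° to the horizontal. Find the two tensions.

T_AC = 97.23 lb, T_BC = 63.46 lb

ΣF_x = 0: −T_AC·cos60° + T_BC·cos40° = 0 → T_BC = 0.652704·T_AC.
ΣF_y = 0: T_AC·sin60° + T_BC·sin40° = 125.
Substitute: T_AC·(0.866025 + 0.652704·0.642788) = 125 → T_AC = 97.2327 ≈ 97.23 lb.
Then T_BC = 0.652704 × 97.2327 = 63.46 lb.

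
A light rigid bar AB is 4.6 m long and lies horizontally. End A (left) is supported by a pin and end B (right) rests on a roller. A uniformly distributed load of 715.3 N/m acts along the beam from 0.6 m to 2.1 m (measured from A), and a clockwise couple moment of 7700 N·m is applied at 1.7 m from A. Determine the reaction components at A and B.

A_x = 0, A_y = -915.9 N, B_y = 1989 N

Resultant of the distributed load: 715.3 × 1.5 = 1072.95 N at 1.35 m from A.
Moments about A: B_y·4.6 − (715.3·1.5)·1.35 − 7700 = 0 → B_y = 9148.4825/4.6 = 1988.8 ≈ 1989 N.
ΣF_y = 0: A_y + 1988.8 − 715.3·1.5 = 0 → A_y = -915.9 N.
ΣF_x = 0: no horizontal applied forces, so A_x = 0.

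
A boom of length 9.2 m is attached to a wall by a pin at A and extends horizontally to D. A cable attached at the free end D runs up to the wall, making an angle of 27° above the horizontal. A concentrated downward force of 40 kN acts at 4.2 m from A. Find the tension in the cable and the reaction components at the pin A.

T = 40.22 kN, A_x = 35.84 kN, A_y = 21.74 kN

ΣM about A: T·sin27°·9.2 − 40·4.2 = 0 → T = 168/(9.2·0.45399) = 40.2231 ≈ 40.22 kN.
ΣF_x = 0: A_x − T·cos27° = 0 → A_x = 40.2231 × 0.891007 = 35.84 kN.
ΣF_y = 0: A_y + T·sin27° − 40 = 0 → A_y = 40 − 40.2231 × 0.45399 = 21.74 kN.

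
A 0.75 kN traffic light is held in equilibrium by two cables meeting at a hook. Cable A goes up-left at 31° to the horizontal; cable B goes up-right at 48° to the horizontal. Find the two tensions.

ΣF_x = 0: −T_A·cos31° + T_B·cos48° = 0 → T_B = 1.28102·T_A.
ΣF_y = 0: T_A·sin31° + T_B·sin48° = 0.75.
Substitute: T_A·(0.515038 + 1.28102·0.743145) = 0.75 → T_A = 0.51124 ≈ 0.5112 kN.
Then T_B = 1.28102 × 0.51124 = 0.6549 kN.

T_A = 0.5112 kN, T_B = 0.6549 kN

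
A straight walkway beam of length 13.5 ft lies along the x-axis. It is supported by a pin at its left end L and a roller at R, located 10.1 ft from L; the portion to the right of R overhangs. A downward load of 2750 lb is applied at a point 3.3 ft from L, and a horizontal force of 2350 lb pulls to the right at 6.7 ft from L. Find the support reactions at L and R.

L_x = -2350 lb, L_y = 1851 lb, R_y = 898.5 lb

Moments about L: R_y·10.1 − 2750·3.3 = 0 → R_y = 9075/10.1 = 898.515 ≈ 898.5 lb.
ΣF_y = 0: L_y + 898.515 − 2750 = 0 → L_y = 1851 lb.
ΣF_x = 0: L_x + 2350 = 0 → L_x = -2350 lb.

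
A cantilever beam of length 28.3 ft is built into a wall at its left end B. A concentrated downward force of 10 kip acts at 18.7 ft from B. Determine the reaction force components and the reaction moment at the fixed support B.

ΣF_x = 0: B_x = 0.
ΣF_y = 0: B_y − 10 = 0 → B_y = 10.00 kip.
ΣM about B: M_B − 10·18.7 = 0 → M_B = 187.0 kip·ft.

B_x = 0, B_y = 10.00 kip, M_B = 187.0 kip·ft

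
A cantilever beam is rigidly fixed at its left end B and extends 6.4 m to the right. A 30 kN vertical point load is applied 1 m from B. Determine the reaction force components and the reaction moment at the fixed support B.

B_x = 0, B_y = 30.00 kN, M_B = 30.00 kN·m

ΣF_x = 0: B_x = 0.
ΣF_y = 0: B_y − 30 = 0 → B_y = 30.00 kN.
ΣM about B: M_B − 30·1 = 0 → M_B = 30.00 kN·m.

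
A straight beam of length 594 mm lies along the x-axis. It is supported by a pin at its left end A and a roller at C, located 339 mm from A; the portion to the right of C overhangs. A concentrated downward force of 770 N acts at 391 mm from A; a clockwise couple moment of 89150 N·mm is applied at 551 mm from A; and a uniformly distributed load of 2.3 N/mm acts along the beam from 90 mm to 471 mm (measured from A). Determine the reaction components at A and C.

Resultant of the distributed load: 2.3 × 381 = 876.3 N at 280.5 mm from A.
ΣM about A: C_y·339 − 770·391 − 89150 − (2.3·381)·280.5 = 0 → C_y = 636022.15/339 = 1876.17 ≈ 1876 N.
ΣF_y = 0: A_y + 1876.17 − 770 − 2.3·381 = 0 → A_y = -229.9 N.
ΣF_x = 0: no horizontal applied forces, so A_x = 0.

A_x = 0, A_y = -229.9 N, C_y = 1876 N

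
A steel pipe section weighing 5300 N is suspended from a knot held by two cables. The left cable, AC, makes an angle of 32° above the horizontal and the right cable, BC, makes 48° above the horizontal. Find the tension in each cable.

ΣF_x = 0: −T_AC·cos32° + T_BC·cos48° = 0 → T_BC = 1.26739·T_AC.
ΣF_y = 0: T_AC·sin32° + T_BC·sin48° = 5300.
Substitute: T_AC·(0.529919 + 1.26739·0.743145) = 5300 → T_AC = 3601.1 ≈ 3601 N.
Then T_BC = 1.26739 × 3601.1 = 4564 N.

T_AC = 3601 N, T_BC = 4564 N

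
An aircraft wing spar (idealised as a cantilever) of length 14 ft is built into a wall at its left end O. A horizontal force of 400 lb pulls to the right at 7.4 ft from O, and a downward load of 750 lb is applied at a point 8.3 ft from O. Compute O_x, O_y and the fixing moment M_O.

ΣF_x = 0: O_x + 400 = 0 → O_x = -400.0 lb.
ΣF_y = 0: O_y − 750 = 0 → O_y = 750.0 lb.
ΣM about O: M_O − 750·8.3 = 0 → M_O = 6225 lb·ft.

O_x = -400.0 lb, O_y = 750.0 lb, M_O = 6225 lb·ft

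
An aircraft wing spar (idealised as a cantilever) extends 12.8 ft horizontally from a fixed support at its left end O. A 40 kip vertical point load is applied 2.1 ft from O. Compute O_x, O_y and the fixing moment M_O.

ΣF_x = 0: O_x = 0.
ΣF_y = 0: O_y − 40 = 0 → O_y = 40.00 kip.
ΣM about O: M_O − 40·2.1 = 0 → M_O = 84.00 kip·ft.

O_x = 0, O_y = 40.00 kip, M_O = 84.00 kip·ft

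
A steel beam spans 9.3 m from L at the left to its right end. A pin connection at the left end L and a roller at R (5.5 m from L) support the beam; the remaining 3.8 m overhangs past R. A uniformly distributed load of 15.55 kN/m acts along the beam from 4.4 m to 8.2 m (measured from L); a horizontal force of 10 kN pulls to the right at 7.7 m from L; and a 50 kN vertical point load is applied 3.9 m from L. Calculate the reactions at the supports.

Resultant of the distributed load: 15.55 × 3.8 = 59.09 kN at 6.3 m from L.
Taking moments about L: R_y·5.5 − (15.55·3.8)·6.3 − 50·3.9 = 0 → R_y = 567.267/5.5 = 103.139 ≈ 103.1 kN.
ΣF_y = 0: L_y + 103.139 − 15.55·3.8 − 50 = 0 → L_y = 5.951 kN.
ΣF_x = 0: L_x + 10 = 0 → L_x = -10.00 kN.

L_x = -10.00 kN, L_y = 5.951 kN, R_y = 103.1 kN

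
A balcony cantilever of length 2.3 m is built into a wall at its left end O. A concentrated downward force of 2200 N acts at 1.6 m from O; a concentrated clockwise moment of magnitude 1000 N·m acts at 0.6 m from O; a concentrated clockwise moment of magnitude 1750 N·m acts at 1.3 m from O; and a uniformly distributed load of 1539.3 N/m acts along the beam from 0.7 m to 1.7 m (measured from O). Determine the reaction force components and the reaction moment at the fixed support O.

Resultant of the distributed load: 1539.3 × 1 = 1539.3 N at 1.2 m from O.
ΣF_x = 0: O_x = 0.
ΣF_y = 0: O_y − 2200 − 1539.3·1 = 0 → O_y = 3739 N.
ΣM about O: M_O − 2200·1.6 − 1000 − 1750 − (1539.3·1)·1.2 = 0 → M_O = 8117 N·m.

O_x = 0, O_y = 3739 N, M_O = 8117 N·m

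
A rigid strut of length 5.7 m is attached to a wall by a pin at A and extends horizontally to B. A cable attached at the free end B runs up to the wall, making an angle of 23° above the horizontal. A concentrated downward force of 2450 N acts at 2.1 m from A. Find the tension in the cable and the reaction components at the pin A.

ΣM about A: T·sin23°·5.7 − 2450·2.1 = 0 → T = 5145/(5.7·0.390731) = 2310.11 ≈ 2310 N.
ΣF_x = 0: A_x − T·cos23° = 0 → A_x = 2310.11 × 0.920505 = 2126 N.
ΣF_y = 0: A_y + T·sin23° − 2450 = 0 → A_y = 2450 − 2310.11 × 0.390731 = 1547 N.

T = 2310 N, A_x = 2126 N, A_y = 1547 N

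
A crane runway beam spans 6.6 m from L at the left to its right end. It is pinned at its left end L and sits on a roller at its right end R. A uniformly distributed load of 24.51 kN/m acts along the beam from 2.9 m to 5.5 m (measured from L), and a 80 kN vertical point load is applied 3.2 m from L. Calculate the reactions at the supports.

L_x = 0, L_y = 64.39 kN, R_y = 79.34 kN

Resultant of the distributed load: 24.51 × 2.6 = 63.726 kN at 4.2 m from L.
ΣM about L: R_y·6.6 − (24.51·2.6)·4.2 − 80·3.2 = 0 → R_y = 523.6492/6.6 = 79.3408 ≈ 79.34 kN.
ΣF_y = 0: L_y + 79.3408 − 24.51·2.6 − 80 = 0 → L_y = 64.39 kN.
ΣF_x = 0: no horizontal applied forces, so L_x = 0.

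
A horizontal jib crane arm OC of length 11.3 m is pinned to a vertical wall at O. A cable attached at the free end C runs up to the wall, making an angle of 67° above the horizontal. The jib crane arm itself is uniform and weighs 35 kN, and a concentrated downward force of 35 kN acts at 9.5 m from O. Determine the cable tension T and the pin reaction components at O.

T = 50.98 kN, O_x = 19.92 kN, O_y = 23.08 kN

ΣM about O: T·sin67°·11.3 − 35·5.65 − 35·9.5 = 0 → T = 530.25/(11.3·0.920505) = 50.9772 ≈ 50.98 kN.
ΣF_x = 0: O_x − T·cos67° = 0 → O_x = 50.9772 × 0.390731 = 19.92 kN.
ΣF_y = 0: O_y + T·sin67° − 35 − 35 = 0 → O_y = 70 − 50.9772 × 0.920505 = 23.08 kN.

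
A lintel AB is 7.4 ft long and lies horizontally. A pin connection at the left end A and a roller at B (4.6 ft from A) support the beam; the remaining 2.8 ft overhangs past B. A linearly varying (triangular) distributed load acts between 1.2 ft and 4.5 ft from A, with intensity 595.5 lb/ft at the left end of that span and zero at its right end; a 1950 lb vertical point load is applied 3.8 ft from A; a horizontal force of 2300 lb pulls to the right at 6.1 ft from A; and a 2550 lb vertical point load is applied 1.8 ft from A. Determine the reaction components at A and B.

Resultant of the triangular load: ½ × 595.5 × 3.3 = 982.575 lb, acting at 2.3 ft from A (one-third of the span from the peak).
Taking moments about A: B_y·4.6 − (½·595.5·3.3)·2.3 − 1950·3.8 − 2550·1.8 = 0 → B_y = 14259.9225/4.6 = 3099.98 ≈ 3100 lb.
ΣF_y = 0: A_y + 3099.98 − ½·595.5·3.3 − 1950 − 2550 = 0 → A_y = 2383 lb.
ΣF_x = 0: A_x + 2300 = 0 → A_x = -2300 lb.

A_x = -2300 lb, A_y = 2383 lb, B_y = 3100 lb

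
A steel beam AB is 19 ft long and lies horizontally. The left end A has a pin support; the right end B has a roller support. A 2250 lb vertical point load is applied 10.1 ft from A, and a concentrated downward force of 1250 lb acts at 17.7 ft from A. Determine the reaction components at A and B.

Taking moments about A: B_y·19 − 2250·10.1 − 1250·17.7 = 0 → B_y = 44850/19 = 2360.53 ≈ 2361 lb.
ΣF_y = 0: A_y + 2360.53 − 2250 − 1250 = 0 → A_y = 1139 lb.
ΣF_x = 0: no horizontal applied forces, so A_x = 0.

A_x = 0, A_y = 1139 lb, B_y = 2361 lb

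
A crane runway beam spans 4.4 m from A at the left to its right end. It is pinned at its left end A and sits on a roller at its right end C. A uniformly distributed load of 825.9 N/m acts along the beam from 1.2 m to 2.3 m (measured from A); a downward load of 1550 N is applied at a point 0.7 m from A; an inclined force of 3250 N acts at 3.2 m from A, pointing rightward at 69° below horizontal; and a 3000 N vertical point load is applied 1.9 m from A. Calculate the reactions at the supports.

Resultant of the distributed load: 825.9 × 1.1 = 908.49 N at 1.75 m from A.
Taking moments about A: C_y·4.4 − (825.9·1.1)·1.75 − 1550·0.7 − 3250·sin69°·3.2 − 3000·1.9 = 0 → C_y = 18084.1/4.4 = 4110.02 ≈ 4110 N.
ΣF_y = 0: A_y + 4110.02 − 825.9·1.1 − 1550 − 3250·sin69° − 3000 = 0 → A_y = 4383 N.
ΣF_x = 0: A_x + 3250·cos69° = 0 → A_x = -1165 N.

A_x = -1165 N, A_y = 4383 N, C_y = 4110 N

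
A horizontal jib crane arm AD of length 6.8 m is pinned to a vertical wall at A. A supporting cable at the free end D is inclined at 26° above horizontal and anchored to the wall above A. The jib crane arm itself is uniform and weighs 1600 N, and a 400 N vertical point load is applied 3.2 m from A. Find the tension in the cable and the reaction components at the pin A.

T = 2254 N, A_x = 2026 N, A_y = 1012 N

ΣM about A: T·sin26°·6.8 − 1600·3.4 − 400·3.2 = 0 → T = 6720/(6.8·0.438371) = 2254.34 ≈ 2254 N.
ΣF_x = 0: A_x − T·cos26° = 0 → A_x = 2254.34 × 0.898794 = 2026 N.
ΣF_y = 0: A_y + T·sin26° − 1600 − 400 = 0 → A_y = 2000 − 2254.34 × 0.438371 = 1012 N.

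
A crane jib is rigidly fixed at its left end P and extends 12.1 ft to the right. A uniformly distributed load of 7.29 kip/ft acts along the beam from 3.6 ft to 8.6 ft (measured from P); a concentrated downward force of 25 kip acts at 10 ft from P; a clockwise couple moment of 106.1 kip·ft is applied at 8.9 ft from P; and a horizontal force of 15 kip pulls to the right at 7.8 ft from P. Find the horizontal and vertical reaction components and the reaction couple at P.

Resultant of the distributed load: 7.29 × 5 = 36.45 kip at 6.1 ft from P.
ΣF_x = 0: P_x + 15 = 0 → P_x = -15.00 kip.
ΣF_y = 0: P_y − 7.29·5 − 25 = 0 → P_y = 61.45 kip.
ΣM about P: M_P − (7.29·5)·6.1 − 25·10 − 106.1 = 0 → M_P = 578.4 kip·ft.

P_x = -15.00 kip, P_y = 61.45 kip, M_P = 578.4 kip·ft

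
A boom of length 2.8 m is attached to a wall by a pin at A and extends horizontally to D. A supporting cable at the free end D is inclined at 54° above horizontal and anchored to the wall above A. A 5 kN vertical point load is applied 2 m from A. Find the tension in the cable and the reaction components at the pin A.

ΣM about A: T·sin54°·2.8 − 5·2 = 0 → T = 10/(2.8·0.809017) = 4.41453 ≈ 4.415 kN.
ΣF_x = 0: A_x − T·cos54° = 0 → A_x = 4.41453 × 0.587785 = 2.595 kN.
ΣF_y = 0: A_y + T·sin54° − 5 = 0 → A_y = 5 − 4.41453 × 0.809017 = 1.429 kN.

T = 4.415 kN, A_x = 2.595 kN, A_y = 1.429 kN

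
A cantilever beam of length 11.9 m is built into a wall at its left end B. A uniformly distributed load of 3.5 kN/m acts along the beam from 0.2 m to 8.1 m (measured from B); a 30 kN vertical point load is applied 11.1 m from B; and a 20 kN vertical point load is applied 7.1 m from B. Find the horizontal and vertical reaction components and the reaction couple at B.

Resultant of the distributed load: 3.5 × 7.9 = 27.65 kN at 4.15 m from B.
ΣF_x = 0: B_x = 0.
ΣF_y = 0: B_y − 3.5·7.9 − 30 − 20 = 0 → B_y = 77.65 kN.
ΣM about B: M_B − (3.5·7.9)·4.15 − 30·11.1 − 20·7.1 = 0 → M_B = 589.7 kN·m.

B_x = 0, B_y = 77.65 kN, M_B = 589.7 kN·m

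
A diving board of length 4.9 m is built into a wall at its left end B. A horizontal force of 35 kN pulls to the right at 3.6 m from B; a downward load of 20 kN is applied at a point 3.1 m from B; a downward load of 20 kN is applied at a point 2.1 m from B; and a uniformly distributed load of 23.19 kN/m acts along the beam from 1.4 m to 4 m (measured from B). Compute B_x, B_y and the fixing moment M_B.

B_x = -35.00 kN, B_y = 100.3 kN, M_B = 266.8 kN·m

Resultant of the distributed load: 23.19 × 2.6 = 60.294 kN at 2.7 m from B.
ΣF_x = 0: B_x + 35 = 0 → B_x = -35.00 kN.
ΣF_y = 0: B_y − 20 − 20 − 23.19·2.6 = 0 → B_y = 100.3 kN.
ΣM about B: M_B − 20·3.1 − 20·2.1 − (23.19·2.6)·2.7 = 0 → M_B = 266.8 kN·m.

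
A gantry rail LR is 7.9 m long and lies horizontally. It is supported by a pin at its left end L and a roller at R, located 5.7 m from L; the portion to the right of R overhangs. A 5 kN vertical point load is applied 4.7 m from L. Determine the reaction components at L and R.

L_x = 0, L_y = 0.8772 kN, R_y = 4.123 kN

ΣM about L: R_y·5.7 − 5·4.7 = 0 → R_y = 23.5/5.7 = 4.12281 ≈ 4.123 kN.
ΣF_y = 0: L_y + 4.12281 − 5 = 0 → L_y = 0.8772 kN.
ΣF_x = 0: no horizontal applied forces, so L_x = 0.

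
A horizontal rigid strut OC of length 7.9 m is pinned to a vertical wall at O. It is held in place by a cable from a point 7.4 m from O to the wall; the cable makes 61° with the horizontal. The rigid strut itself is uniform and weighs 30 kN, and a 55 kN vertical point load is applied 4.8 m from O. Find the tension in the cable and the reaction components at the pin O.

ΣM about O: T·sin61°·7.4 − 30·3.95 − 55·4.8 = 0 → T = 382.5/(7.4·0.87462) = 59.099 ≈ 59.10 kN.
ΣF_x = 0: O_x − T·cos61° = 0 → O_x = 59.099 × 0.48481 = 28.65 kN.
ΣF_y = 0: O_y + T·sin61° − 30 − 55 = 0 → O_y = 85 − 59.099 × 0.87462 = 33.31 kN.

T = 59.10 kN, O_x = 28.65 kN, O_y = 33.31 kN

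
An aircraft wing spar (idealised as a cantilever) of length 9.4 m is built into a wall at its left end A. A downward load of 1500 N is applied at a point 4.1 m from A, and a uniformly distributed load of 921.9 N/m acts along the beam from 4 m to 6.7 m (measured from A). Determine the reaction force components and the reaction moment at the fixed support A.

Resultant of the distributed load: 921.9 × 2.7 = 2489.13 N at 5.35 m from A.
ΣF_x = 0: A_x = 0.
ΣF_y = 0: A_y − 1500 − 921.9·2.7 = 0 → A_y = 3989 N.
ΣM about A: M_A − 1500·4.1 − (921.9·2.7)·5.35 = 0 → M_A = 19470 N·m.

A_x = 0, A_y = 3989 N, M_A = 19470 N·m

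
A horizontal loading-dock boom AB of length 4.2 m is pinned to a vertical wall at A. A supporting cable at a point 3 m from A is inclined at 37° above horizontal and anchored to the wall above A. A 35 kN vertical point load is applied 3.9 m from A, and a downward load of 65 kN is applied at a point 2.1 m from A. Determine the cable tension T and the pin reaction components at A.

ΣM about A: T·sin37°·3 − 35·3.9 − 65·2.1 = 0 → T = 273/(3·0.601815) = 151.209 ≈ 151.2 kN.
ΣF_x = 0: A_x − T·cos37° = 0 → A_x = 151.209 × 0.798636 = 120.8 kN.
ΣF_y = 0: A_y + T·sin37° − 35 − 65 = 0 → A_y = 100 − 151.209 × 0.601815 = 9.000 kN.

T = 151.2 kN, A_x = 120.8 kN, A_y = 9.000 kN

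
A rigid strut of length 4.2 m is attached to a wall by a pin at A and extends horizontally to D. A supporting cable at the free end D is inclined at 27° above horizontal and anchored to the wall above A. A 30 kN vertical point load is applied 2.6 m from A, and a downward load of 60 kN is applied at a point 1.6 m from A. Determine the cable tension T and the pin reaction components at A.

ΣM about A: T·sin27°·4.2 − 30·2.6 − 60·1.6 = 0 → T = 174/(4.2·0.45399) = 91.2544 ≈ 91.25 kN.
ΣF_x = 0: A_x − T·cos27° = 0 → A_x = 91.2544 × 0.891007 = 81.31 kN.
ΣF_y = 0: A_y + T·sin27° − 30 − 60 = 0 → A_y = 90 − 91.2544 × 0.45399 = 48.57 kN.

T = 91.25 kN, A_x = 81.31 kN, A_y = 48.57 kN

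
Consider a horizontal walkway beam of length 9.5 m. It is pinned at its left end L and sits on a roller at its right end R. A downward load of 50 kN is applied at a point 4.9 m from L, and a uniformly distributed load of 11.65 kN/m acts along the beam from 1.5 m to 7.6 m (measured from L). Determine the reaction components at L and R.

L_x = 0, L_y = 61.24 kN, R_y = 59.83 kN

Resultant of the distributed load: 11.65 × 6.1 = 71.065 kN at 4.55 m from L.
ΣM about L: R_y·9.5 − 50·4.9 − (11.65·6.1)·4.55 = 0 → R_y = 568.34575/9.5 = 59.8259 ≈ 59.83 kN.
ΣF_y = 0: L_y + 59.8259 − 50 − 11.65·6.1 = 0 → L_y = 61.24 kN.
ΣF_x = 0: no horizontal applied forces, so L_x = 0.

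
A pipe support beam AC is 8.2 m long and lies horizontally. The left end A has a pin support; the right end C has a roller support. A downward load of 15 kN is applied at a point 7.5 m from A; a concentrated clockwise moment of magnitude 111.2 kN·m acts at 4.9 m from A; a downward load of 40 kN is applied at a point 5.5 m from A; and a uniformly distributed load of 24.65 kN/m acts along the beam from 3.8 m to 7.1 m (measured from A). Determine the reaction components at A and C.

Resultant of the distributed load: 24.65 × 3.3 = 81.345 kN at 5.45 m from A.
Taking moments about A: C_y·8.2 − 15·7.5 − 111.2 − 40·5.5 − (24.65·3.3)·5.45 = 0 → C_y = 887.03025/8.2 = 108.174 ≈ 108.2 kN.
ΣF_y = 0: A_y + 108.174 − 15 − 40 − 24.65·3.3 = 0 → A_y = 28.17 kN.
ΣF_x = 0: no horizontal applied forces, so A_x = 0.

A_x = 0, A_y = 28.17 kN, C_y = 108.2 kN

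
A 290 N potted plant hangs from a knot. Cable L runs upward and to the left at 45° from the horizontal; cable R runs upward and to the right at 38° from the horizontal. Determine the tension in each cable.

ΣF_x = 0: −T_L·cos45° + T_R·cos38° = 0 → T_R = 0.897331·T_L.
ΣF_y = 0: T_L·sin45° + T_R·sin38° = 290.
Substitute: T_L·(0.707107 + 0.897331·0.615661) = 290 → T_L = 230.239 ≈ 230.2 N.
Then T_R = 0.897331 × 230.239 = 206.6 N.

T_L = 230.2 N, T_R = 206.6 N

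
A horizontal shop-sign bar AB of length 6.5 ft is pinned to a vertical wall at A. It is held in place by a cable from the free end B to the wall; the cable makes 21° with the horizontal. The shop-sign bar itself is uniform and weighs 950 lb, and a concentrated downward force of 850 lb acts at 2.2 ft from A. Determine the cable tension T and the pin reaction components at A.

ΣM about A: T·sin21°·6.5 − 950·3.25 − 850·2.2 = 0 → T = 4957.5/(6.5·0.358368) = 2128.24 ≈ 2128 lb.
ΣF_x = 0: A_x − T·cos21° = 0 → A_x = 2128.24 × 0.93358 = 1987 lb.
ΣF_y = 0: A_y + T·sin21° − 950 − 850 = 0 → A_y = 1800 − 2128.24 × 0.358368 = 1037 lb.

T = 2128 lb, A_x = 1987 lb, A_y = 1037 lb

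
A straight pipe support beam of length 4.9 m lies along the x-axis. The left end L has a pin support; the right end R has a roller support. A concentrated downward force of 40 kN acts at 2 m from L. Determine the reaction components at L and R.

L_x = 0, L_y = 23.67 kN, R_y = 16.33 kN

Taking moments about L: R_y·4.9 − 40·2 = 0 → R_y = 80/4.9 = 16.3265 ≈ 16.33 kN.
ΣF_y = 0: L_y + 16.3265 − 40 = 0 → L_y = 23.67 kN.
ΣF_x = 0: no horizontal applied forces, so L_x = 0.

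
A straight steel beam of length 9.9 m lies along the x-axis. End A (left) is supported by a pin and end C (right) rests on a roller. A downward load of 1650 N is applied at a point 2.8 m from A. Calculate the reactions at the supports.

Taking moments about A: C_y·9.9 − 1650·2.8 = 0 → C_y = 4620/9.9 = 466.667 ≈ 466.7 N.
ΣF_y = 0: A_y + 466.667 − 1650 = 0 → A_y = 1183 N.
ΣF_x = 0: no horizontal applied forces, so A_x = 0.

A_x = 0, A_y = 1183 N, C_y = 466.7 N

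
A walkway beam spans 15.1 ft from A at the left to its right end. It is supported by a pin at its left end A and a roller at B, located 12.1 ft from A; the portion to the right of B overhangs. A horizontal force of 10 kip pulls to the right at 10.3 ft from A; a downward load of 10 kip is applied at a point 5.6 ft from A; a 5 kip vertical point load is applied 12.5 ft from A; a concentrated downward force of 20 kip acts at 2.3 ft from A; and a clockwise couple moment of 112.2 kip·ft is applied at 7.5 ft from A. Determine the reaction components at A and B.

A_x = -10.00 kip, A_y = 12.13 kip, B_y = 22.87 kip

Taking moments about A: B_y·12.1 − 10·5.6 − 5·12.5 − 20·2.3 − 112.2 = 0 → B_y = 276.7/12.1 = 22.8678 ≈ 22.87 kip.
ΣF_y = 0: A_y + 22.8678 − 10 − 5 − 20 = 0 → A_y = 12.13 kip.
ΣF_x = 0: A_x + 10 = 0 → A_x = -10.00 kip.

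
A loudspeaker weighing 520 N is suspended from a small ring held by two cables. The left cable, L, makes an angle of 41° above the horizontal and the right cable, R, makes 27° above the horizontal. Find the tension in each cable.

T_L = 499.7 N, T_R = 423.3 N

ΣF_x = 0: −T_L·cos41° + T_R·cos27° = 0 → T_R = 0.84703·T_L.
ΣF_y = 0: T_L·sin41° + T_R·sin27° = 520.
Substitute: T_L·(0.656059 + 0.84703·0.45399) = 520 → T_L = 499.711 ≈ 499.7 N.
Then T_R = 0.84703 × 499.711 = 423.3 N.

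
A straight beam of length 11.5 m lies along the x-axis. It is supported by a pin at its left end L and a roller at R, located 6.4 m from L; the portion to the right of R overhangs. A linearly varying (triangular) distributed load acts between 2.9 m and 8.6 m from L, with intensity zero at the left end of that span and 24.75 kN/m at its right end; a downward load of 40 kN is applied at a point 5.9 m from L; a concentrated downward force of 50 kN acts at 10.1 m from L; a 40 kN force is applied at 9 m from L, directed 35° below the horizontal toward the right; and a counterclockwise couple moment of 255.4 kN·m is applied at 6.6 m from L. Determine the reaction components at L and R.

L_x = -32.77 kN, L_y = 1.498 kN, R_y = 182.0 kN

Resultant of the triangular load: ½ × 24.75 × 5.7 = 70.5375 kN, acting at 6.7 m from L (one-third of the span from the peak).
Moments about L: R_y·6.4 − (½·24.75·5.7)·6.7 − 40·5.9 − 50·10.1 − 40·sin35°·9 + 255.4 = 0 → R_y = 1164.69/6.4 = 181.983 ≈ 182.0 kN.
ΣF_y = 0: L_y + 181.983 − ½·24.75·5.7 − 40 − 50 − 40·sin35° = 0 → L_y = 1.498 kN.
ΣF_x = 0: L_x + 40·cos35° = 0 → L_x = -32.77 kN.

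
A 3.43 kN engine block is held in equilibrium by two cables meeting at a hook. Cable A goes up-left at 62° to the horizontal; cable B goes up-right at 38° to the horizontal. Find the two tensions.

ΣF_x = 0: −T_A·cos62° + T_B·cos38° = 0 → T_B = 0.595768·T_A.
ΣF_y = 0: T_A·sin62° + T_B·sin38° = 3.43.
Substitute: T_A·(0.882948 + 0.595768·0.615661) = 3.43 → T_A = 2.74457 ≈ 2.745 kN.
Then T_B = 0.595768 × 2.74457 = 1.635 kN.

T_A = 2.745 kN, T_B = 1.635 kN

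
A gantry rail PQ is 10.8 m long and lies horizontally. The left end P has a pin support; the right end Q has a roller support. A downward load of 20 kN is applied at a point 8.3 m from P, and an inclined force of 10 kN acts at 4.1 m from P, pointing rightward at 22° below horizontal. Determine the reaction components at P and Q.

Taking moments about P: Q_y·10.8 − 20·8.3 − 10·sin22°·4.1 = 0 → Q_y = 181.359/10.8 = 16.7925 ≈ 16.79 kN.
ΣF_y = 0: P_y + 16.7925 − 20 − 10·sin22° = 0 → P_y = 6.954 kN.
ΣF_x = 0: P_x + 10·cos22° = 0 → P_x = -9.272 kN.

P_x = -9.272 kN, P_y = 6.954 kN, Q_y = 16.79 kN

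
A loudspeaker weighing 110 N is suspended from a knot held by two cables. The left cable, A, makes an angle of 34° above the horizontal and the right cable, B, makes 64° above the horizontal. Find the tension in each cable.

ΣF_x = 0: −T_A·cos34° + T_B·cos64° = 0 → T_B = 1.89118·T_A.
ΣF_y = 0: T_A·sin34° + T_B·sin64° = 110.
Substitute: T_A·(0.559193 + 1.89118·0.898794) = 110 → T_A = 48.6947 ≈ 48.69 N.
Then T_B = 1.89118 × 48.6947 = 92.09 N.

T_A = 48.69 N, T_B = 92.09 N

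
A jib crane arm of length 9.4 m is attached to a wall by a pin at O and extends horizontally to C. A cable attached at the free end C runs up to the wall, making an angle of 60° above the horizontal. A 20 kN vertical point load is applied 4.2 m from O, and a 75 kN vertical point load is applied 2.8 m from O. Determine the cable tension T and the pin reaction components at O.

ΣM about O: T·sin60°·9.4 − 20·4.2 − 75·2.8 = 0 → T = 294/(9.4·0.866025) = 36.1151 ≈ 36.12 kN.
ΣF_x = 0: O_x − T·cos60° = 0 → O_x = 36.1151 × 0.5 = 18.06 kN.
ΣF_y = 0: O_y + T·sin60° − 20 − 75 = 0 → O_y = 95 − 36.1151 × 0.866025 = 63.72 kN.

T = 36.12 kN, O_x = 18.06 kN, O_y = 63.72 kN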